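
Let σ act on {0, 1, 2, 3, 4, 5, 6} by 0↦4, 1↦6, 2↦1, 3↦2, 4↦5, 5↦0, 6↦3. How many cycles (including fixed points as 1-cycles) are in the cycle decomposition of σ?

Cycle decomposition: (0 4 5) (1 6 3 2).
2 cycles.

2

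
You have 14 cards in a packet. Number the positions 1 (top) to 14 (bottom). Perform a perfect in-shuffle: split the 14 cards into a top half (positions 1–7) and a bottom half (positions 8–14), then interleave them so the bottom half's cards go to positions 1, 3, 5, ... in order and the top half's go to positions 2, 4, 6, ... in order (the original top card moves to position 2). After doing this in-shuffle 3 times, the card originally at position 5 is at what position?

Track the card's position through each in-shuffle:
5 → 10 → 5 → 10

10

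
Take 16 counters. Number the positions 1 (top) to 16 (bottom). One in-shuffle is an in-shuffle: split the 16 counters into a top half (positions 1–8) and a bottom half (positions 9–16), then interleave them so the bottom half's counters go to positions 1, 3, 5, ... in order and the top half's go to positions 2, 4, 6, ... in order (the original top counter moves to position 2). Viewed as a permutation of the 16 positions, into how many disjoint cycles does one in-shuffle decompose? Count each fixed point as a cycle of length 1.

Trace each unvisited position around until it returns:
(1 2 4 8 16 15 13 9) (3 6 12 7 14 11 5 10)
2 cycles in total.

2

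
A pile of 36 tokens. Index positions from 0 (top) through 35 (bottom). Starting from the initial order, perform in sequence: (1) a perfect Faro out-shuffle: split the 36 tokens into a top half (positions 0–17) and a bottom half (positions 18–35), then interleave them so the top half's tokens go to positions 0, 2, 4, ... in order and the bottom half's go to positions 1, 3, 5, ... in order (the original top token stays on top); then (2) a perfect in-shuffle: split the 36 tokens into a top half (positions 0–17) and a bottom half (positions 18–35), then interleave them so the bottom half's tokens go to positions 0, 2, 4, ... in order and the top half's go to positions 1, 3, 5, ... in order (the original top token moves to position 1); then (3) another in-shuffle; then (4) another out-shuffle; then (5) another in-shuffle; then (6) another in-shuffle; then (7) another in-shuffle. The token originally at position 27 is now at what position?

13

Track the token from position 27 forward through each operation:
  after op 1 (out-shuffle): 27 → 19
  after op 2 (in-shuffle): 19 → 2
  after op 3 (in-shuffle): 2 → 5
  after op 4 (out-shuffle): 5 → 10
  after op 5 (in-shuffle): 10 → 21
  after op 6 (in-shuffle): 21 → 6
  after op 7 (in-shuffle): 6 → 13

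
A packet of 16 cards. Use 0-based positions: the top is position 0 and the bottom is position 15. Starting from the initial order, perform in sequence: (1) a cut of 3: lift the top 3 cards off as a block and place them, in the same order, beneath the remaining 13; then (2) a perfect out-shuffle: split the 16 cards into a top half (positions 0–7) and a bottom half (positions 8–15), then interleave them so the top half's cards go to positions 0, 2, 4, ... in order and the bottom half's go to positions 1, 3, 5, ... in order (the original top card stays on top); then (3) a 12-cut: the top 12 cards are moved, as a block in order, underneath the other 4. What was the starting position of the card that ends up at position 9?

13

Undo the operations in reverse order, starting from position 9:
  undo op 3 (cut 12): 9 ← 5
  undo op 2 (out-shuffle, from bottom half): 5 ← 10
  undo op 1 (cut 3): 10 ← 13
So the card at position 9 came from original position 13.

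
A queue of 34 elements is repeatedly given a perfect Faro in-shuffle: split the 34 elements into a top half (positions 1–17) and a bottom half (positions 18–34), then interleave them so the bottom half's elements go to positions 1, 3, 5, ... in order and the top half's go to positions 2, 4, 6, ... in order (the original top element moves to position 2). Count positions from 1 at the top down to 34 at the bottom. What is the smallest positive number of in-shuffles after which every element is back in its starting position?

The in-shuffle permutes the 34 positions with cycle lengths [3, 3, 4, 12, 12].
Every element is home exactly when every cycle has completed a whole number of laps, i.e. after lcm(3, 4, 12) = 12 in-shuffles.

12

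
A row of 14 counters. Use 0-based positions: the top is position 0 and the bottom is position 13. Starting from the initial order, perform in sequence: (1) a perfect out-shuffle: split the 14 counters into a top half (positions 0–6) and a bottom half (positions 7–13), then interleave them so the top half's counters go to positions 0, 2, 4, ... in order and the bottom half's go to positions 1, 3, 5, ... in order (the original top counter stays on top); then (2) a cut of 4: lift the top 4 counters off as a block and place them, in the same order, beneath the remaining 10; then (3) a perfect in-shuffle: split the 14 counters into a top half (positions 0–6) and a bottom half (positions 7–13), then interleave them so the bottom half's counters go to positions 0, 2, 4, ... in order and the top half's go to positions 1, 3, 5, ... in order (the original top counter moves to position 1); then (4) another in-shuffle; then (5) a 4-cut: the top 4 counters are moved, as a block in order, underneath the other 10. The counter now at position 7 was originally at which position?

Undo the operations in reverse order, starting from position 7:
  undo op 5 (cut 4): 7 ← 11
  undo op 4 (in-shuffle, from top half): 11 ← 5
  undo op 3 (in-shuffle, from top half): 5 ← 2
  undo op 2 (cut 4): 2 ← 6
  undo op 1 (out-shuffle, from top half): 6 ← 3
So the counter at position 7 came from original position 3.

3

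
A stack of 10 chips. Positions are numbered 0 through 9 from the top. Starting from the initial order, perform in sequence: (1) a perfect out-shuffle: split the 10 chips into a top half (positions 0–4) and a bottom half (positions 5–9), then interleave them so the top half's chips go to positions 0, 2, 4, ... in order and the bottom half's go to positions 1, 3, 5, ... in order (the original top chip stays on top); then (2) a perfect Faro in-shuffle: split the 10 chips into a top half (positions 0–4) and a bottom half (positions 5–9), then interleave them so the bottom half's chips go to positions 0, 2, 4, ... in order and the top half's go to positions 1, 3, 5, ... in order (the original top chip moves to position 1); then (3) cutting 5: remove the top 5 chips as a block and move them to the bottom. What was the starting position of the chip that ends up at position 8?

Undo the operations in reverse order, starting from position 8:
  undo op 3 (cut 5): 8 ← 3
  undo op 2 (in-shuffle, from top half): 3 ← 1
  undo op 1 (out-shuffle, from bottom half): 1 ← 5
So the chip at position 8 came from original position 5.

5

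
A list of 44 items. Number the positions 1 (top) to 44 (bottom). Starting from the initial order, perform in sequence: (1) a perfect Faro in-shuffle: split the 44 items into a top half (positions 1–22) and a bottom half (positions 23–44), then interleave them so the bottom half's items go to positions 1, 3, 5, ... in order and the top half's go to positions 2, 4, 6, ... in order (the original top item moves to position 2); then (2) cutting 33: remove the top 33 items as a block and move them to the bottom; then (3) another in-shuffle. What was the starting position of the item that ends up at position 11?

31

Undo the operations in reverse order, starting from position 11:
  undo op 3 (in-shuffle, from bottom half): 11 ← 28
  undo op 2 (cut 33): 28 ← 17
  undo op 1 (in-shuffle, from bottom half): 17 ← 31
So the item at position 11 came from original position 31.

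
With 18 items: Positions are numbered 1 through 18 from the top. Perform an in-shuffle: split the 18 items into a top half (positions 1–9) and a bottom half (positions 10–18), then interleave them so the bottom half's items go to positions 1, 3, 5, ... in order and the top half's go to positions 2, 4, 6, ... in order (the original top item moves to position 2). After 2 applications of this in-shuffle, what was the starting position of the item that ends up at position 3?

Work backwards from position 3, undoing one in-shuffle at a time:
3 ← 11 ← 15
So the item now at position 3 started at position 15.

15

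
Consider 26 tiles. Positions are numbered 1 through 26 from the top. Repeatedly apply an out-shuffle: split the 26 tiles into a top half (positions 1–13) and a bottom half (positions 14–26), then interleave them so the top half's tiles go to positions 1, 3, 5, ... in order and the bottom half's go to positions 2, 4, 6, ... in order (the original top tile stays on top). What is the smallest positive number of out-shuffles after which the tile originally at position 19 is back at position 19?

20

Follow position 19 under repeated out-shuffles:
19 → 12 → 23 → 20 → 14 → 2 → 3 → 5 → 9 → 17 → 8 → 15 → 4 → 7 → 13 → 25 → 24 → 22 → 18 → 10 → 19
It first returns after 20 out-shuffles.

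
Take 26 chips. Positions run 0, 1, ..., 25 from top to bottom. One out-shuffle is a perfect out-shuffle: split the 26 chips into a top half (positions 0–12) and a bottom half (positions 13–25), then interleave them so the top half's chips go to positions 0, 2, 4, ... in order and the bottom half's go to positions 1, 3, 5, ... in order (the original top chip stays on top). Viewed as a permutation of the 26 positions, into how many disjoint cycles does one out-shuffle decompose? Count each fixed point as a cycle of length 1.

Trace each unvisited position around until it returns:
(0) (1 2 4 8 16 7 ... len 20) (5 10 20 15) (25)
4 cycles in total.

4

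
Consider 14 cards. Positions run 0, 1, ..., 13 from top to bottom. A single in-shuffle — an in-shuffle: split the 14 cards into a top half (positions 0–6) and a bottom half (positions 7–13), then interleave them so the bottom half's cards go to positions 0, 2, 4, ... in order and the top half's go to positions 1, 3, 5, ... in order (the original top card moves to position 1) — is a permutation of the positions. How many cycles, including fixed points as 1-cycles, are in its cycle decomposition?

4

Trace each unvisited position around until it returns:
(0 1 3 7) (2 5 11 8) (4 9) (6 13 12 10)
4 cycles in total.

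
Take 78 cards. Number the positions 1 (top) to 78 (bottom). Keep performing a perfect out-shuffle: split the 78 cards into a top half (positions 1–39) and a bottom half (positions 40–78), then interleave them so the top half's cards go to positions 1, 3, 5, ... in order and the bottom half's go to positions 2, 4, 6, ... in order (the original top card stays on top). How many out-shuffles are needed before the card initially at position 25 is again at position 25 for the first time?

30

Follow position 25 under repeated out-shuffles:
25 → 49 → 20 → 39 → 77 → 76 → 74 → 70 → ... → 25 (length 30)
It first returns after 30 out-shuffles.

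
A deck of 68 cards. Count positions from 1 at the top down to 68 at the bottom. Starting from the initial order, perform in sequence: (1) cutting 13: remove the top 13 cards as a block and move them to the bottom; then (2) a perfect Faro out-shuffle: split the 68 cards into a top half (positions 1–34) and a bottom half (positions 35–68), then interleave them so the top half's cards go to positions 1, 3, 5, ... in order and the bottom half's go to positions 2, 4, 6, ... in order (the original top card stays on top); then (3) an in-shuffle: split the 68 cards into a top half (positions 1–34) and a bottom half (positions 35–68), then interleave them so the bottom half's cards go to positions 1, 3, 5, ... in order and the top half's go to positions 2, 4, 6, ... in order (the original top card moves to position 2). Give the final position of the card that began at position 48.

4

Track the card from position 48 forward through each operation:
  after op 1 (cut 13): 48 → 35
  after op 2 (out-shuffle): 35 → 2
  after op 3 (in-shuffle): 2 → 4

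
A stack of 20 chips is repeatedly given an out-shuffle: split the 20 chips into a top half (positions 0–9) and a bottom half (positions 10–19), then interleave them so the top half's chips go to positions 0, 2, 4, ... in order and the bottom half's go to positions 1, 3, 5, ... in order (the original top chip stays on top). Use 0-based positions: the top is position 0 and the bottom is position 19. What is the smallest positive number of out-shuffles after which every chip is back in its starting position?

18

The out-shuffle permutes the 20 positions with cycle lengths [1, 1, 18].
Every chip is home exactly when every cycle has completed a whole number of laps, i.e. after lcm(1, 18) = 18 out-shuffles.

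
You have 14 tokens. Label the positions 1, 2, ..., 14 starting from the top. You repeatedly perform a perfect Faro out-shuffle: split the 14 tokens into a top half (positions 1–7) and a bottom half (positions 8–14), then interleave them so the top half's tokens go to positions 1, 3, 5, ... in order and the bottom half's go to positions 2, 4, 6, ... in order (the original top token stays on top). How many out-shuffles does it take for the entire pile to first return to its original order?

The out-shuffle permutes the 14 positions with cycle lengths [1, 1, 12].
Every token is home exactly when every cycle has completed a whole number of laps, i.e. after lcm(1, 12) = 12 out-shuffles.

12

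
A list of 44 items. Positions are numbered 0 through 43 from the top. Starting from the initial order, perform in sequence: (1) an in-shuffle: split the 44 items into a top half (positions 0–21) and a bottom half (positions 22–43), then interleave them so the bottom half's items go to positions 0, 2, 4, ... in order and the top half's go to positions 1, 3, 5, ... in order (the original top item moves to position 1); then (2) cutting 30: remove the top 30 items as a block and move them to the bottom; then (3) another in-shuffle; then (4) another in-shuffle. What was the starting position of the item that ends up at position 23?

17

Undo the operations in reverse order, starting from position 23:
  undo op 4 (in-shuffle, from top half): 23 ← 11
  undo op 3 (in-shuffle, from top half): 11 ← 5
  undo op 2 (cut 30): 5 ← 35
  undo op 1 (in-shuffle, from top half): 35 ← 17
So the item at position 23 came from original position 17.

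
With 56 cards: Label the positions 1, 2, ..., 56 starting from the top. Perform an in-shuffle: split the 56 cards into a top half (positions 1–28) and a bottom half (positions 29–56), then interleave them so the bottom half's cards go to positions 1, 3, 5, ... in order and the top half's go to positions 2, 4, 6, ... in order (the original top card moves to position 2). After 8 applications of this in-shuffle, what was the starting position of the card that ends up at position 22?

13

Work backwards from position 22, undoing one in-shuffle at a time:
22 ← 11 ← 34 ← 17 ← 37 ← 47 ← 52 ← 26 ← 13
So the card now at position 22 started at position 13.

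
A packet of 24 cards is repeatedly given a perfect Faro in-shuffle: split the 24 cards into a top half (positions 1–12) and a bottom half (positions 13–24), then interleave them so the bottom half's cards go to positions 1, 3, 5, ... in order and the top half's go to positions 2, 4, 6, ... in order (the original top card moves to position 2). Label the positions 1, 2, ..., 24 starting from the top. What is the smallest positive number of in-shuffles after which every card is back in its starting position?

20

The in-shuffle permutes the 24 positions with cycle lengths [4, 20].
Every card is home exactly when every cycle has completed a whole number of laps, i.e. after lcm(4, 20) = 20 in-shuffles.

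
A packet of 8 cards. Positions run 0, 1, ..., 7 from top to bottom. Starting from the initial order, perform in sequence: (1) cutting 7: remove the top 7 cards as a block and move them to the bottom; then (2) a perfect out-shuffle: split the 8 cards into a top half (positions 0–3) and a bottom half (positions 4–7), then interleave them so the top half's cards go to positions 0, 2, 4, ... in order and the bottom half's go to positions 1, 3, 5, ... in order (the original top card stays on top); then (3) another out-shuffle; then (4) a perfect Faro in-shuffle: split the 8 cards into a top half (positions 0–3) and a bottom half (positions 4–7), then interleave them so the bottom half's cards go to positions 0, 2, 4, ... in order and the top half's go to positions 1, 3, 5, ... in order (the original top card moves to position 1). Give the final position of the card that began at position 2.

2

Track the card from position 2 forward through each operation:
  after op 1 (cut 7): 2 → 3
  after op 2 (out-shuffle): 3 → 6
  after op 3 (out-shuffle): 6 → 5
  after op 4 (in-shuffle): 5 → 2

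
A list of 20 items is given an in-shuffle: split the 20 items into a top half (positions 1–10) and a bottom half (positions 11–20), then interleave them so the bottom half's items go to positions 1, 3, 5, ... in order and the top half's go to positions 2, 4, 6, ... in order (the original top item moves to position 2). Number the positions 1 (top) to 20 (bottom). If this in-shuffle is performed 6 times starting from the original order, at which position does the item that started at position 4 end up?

4

Track the item's position through each in-shuffle:
4 → 8 → 16 → 11 → 1 → 2 → 4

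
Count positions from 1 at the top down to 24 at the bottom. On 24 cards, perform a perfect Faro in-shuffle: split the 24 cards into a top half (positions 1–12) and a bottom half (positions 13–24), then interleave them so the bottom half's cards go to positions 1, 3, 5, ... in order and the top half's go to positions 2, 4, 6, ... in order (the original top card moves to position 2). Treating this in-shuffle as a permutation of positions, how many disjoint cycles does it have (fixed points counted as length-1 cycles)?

2

Trace each unvisited position around until it returns:
(1 2 4 8 16 7 ... len 20) (5 10 20 15)
2 cycles in total.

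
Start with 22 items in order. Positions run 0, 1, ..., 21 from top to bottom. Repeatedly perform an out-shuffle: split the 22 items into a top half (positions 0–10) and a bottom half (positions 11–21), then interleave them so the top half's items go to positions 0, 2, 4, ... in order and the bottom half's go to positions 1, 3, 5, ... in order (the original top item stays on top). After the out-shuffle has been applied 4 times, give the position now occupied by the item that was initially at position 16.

Track the item's position through each out-shuffle:
16 → 11 → 1 → 2 → 4

4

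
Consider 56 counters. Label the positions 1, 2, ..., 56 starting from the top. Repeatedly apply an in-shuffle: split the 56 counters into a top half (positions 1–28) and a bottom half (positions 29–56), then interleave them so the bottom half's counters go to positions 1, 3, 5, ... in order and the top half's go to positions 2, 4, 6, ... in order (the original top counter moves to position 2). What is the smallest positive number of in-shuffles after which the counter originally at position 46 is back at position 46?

Follow position 46 under repeated in-shuffles:
46 → 35 → 13 → 26 → 52 → 47 → 37 → 17 → 34 → 11 → 22 → 44 → 31 → 5 → 10 → 20 → 40 → 23 → 46
It first returns after 18 in-shuffles.

18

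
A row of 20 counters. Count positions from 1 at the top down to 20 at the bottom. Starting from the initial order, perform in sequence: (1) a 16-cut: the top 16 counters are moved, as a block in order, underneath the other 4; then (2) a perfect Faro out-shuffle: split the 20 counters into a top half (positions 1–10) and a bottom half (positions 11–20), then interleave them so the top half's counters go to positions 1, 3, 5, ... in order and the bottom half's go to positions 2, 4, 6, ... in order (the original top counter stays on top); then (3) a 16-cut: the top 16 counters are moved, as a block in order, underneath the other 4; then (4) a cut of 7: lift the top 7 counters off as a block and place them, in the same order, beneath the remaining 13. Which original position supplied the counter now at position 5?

Undo the operations in reverse order, starting from position 5:
  undo op 4 (cut 7): 5 ← 12
  undo op 3 (cut 16): 12 ← 8
  undo op 2 (out-shuffle, from bottom half): 8 ← 14
  undo op 1 (cut 16): 14 ← 10
So the counter at position 5 came from original position 10.

10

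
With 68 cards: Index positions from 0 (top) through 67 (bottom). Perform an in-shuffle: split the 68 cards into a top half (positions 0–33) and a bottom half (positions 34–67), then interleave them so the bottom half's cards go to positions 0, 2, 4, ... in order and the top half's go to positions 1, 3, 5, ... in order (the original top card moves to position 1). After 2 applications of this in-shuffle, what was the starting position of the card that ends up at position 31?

7

Work backwards from position 31, undoing one in-shuffle at a time:
31 ← 15 ← 7
So the card now at position 31 started at position 7.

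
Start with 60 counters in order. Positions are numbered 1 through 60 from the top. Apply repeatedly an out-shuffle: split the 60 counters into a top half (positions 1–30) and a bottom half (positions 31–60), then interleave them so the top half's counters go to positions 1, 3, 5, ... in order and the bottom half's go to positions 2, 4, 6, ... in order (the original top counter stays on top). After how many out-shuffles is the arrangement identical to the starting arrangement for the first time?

The out-shuffle permutes the 60 positions with cycle lengths [1, 1, 58].
Every counter is home exactly when every cycle has completed a whole number of laps, i.e. after lcm(1, 58) = 58 out-shuffles.

58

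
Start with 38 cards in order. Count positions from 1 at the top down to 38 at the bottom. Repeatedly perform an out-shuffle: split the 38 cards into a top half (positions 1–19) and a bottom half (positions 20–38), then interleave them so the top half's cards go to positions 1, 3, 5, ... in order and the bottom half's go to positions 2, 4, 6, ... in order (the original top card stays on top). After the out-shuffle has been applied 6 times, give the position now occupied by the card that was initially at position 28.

Track the card's position through each out-shuffle:
28 → 18 → 35 → 32 → 26 → 14 → 27

27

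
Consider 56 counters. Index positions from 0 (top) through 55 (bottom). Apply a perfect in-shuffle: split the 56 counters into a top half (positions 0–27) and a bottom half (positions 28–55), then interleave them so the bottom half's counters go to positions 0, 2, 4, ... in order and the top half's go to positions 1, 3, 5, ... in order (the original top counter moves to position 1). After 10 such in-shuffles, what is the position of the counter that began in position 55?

1

Track the counter's position through each in-shuffle:
55 → 54 → 52 → 48 → 40 → 24 → 49 → 42 → 28 → 0 → 1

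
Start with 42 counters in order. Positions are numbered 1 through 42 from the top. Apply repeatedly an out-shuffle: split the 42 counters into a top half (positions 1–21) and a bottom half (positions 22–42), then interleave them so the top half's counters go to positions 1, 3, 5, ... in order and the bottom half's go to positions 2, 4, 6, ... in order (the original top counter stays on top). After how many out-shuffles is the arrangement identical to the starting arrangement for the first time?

20

The out-shuffle permutes the 42 positions with cycle lengths [1, 1, 20, 20].
Every counter is home exactly when every cycle has completed a whole number of laps, i.e. after lcm(1, 20) = 20 out-shuffles.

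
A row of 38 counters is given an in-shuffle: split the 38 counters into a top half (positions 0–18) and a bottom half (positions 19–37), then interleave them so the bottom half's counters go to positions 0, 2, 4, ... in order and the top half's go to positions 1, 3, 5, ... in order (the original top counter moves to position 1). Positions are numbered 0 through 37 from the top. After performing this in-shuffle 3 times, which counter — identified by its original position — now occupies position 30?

37

Work backwards from position 30, undoing one in-shuffle at a time:
30 ← 34 ← 36 ← 37
So the counter now at position 30 started at position 37.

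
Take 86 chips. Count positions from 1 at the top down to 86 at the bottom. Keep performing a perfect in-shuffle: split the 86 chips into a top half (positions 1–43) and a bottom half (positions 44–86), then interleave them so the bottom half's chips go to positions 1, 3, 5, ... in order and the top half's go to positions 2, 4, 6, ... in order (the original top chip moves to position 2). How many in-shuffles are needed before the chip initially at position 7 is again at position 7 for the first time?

28

Follow position 7 under repeated in-shuffles:
7 → 14 → 28 → 56 → 25 → 50 → 13 → 26 → ... → 7 (length 28)
It first returns after 28 in-shuffles.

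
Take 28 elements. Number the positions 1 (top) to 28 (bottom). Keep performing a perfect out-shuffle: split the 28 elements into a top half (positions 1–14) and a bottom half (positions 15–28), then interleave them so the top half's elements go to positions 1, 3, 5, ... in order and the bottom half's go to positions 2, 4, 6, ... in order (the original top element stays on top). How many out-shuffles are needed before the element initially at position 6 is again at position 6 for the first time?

18

Follow position 6 under repeated out-shuffles:
6 → 11 → 21 → 14 → 27 → 26 → 24 → 20 → 12 → 23 → 18 → 8 → 15 → 2 → 3 → 5 → 9 → 17 → 6
It first returns after 18 out-shuffles.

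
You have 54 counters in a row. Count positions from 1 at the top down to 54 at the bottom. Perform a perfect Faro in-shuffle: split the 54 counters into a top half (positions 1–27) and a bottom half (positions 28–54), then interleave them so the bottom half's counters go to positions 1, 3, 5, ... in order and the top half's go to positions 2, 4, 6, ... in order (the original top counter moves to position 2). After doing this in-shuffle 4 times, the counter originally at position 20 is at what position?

45

Track the counter's position through each in-shuffle:
20 → 40 → 25 → 50 → 45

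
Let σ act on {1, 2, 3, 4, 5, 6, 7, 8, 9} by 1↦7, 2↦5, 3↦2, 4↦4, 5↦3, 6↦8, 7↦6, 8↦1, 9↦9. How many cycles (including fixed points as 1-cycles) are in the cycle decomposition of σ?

Cycle decomposition: (1 7 6 8) (2 5 3) (4) (9).
4 cycles.

4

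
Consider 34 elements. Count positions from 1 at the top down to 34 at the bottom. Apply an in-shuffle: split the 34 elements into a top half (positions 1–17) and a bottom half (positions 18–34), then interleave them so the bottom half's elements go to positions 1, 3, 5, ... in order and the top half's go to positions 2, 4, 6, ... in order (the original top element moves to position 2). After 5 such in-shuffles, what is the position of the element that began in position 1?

32

Track the element's position through each in-shuffle:
1 → 2 → 4 → 8 → 16 → 32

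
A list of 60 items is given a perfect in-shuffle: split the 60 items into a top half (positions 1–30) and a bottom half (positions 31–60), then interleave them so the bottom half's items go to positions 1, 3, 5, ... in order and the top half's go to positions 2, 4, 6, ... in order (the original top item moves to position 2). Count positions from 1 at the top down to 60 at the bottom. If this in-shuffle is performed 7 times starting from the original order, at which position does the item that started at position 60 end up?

55

Track the item's position through each in-shuffle:
60 → 59 → 57 → 53 → 45 → 29 → 58 → 55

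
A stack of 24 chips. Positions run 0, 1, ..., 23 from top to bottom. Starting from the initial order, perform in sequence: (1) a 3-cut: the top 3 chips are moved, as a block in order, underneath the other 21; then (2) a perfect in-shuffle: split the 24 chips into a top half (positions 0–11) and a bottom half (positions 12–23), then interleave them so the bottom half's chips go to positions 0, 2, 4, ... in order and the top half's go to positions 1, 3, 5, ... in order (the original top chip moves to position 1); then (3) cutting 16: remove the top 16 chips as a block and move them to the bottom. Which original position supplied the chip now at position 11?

4

Undo the operations in reverse order, starting from position 11:
  undo op 3 (cut 16): 11 ← 3
  undo op 2 (in-shuffle, from top half): 3 ← 1
  undo op 1 (cut 3): 1 ← 4
So the chip at position 11 came from original position 4.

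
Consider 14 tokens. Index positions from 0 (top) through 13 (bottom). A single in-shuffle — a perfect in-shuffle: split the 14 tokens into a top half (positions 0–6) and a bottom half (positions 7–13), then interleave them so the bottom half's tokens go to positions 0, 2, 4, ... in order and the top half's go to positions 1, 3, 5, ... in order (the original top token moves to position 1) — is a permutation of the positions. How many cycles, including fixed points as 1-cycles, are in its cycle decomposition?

4

Trace each unvisited position around until it returns:
(0 1 3 7) (2 5 11 8) (4 9) (6 13 12 10)
4 cycles in total.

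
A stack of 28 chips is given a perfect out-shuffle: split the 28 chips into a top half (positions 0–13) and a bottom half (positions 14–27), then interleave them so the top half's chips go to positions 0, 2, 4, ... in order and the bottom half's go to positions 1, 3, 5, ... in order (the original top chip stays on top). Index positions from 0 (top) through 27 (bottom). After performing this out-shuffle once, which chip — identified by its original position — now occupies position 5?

Work backwards from position 5, undoing one out-shuffle at a time:
5 ← 16
So the chip now at position 5 started at position 16.

16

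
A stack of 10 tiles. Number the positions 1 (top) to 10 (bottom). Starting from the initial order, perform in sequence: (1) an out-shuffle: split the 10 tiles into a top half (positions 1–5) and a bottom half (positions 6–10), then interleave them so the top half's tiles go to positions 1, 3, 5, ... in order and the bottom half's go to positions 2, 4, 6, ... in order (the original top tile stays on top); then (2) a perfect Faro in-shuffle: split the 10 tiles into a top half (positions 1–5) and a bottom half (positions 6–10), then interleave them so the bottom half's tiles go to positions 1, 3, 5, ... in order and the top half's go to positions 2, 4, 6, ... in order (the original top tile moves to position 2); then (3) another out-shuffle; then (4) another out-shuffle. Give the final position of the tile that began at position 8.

1

Track the tile from position 8 forward through each operation:
  after op 1 (out-shuffle): 8 → 6
  after op 2 (in-shuffle): 6 → 1
  after op 3 (out-shuffle): 1 → 1
  after op 4 (out-shuffle): 1 → 1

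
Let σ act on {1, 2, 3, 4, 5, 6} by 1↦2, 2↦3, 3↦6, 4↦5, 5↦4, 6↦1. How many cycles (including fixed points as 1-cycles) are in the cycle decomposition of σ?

Cycle decomposition: (1 2 3 6) (4 5).
2 cycles.

2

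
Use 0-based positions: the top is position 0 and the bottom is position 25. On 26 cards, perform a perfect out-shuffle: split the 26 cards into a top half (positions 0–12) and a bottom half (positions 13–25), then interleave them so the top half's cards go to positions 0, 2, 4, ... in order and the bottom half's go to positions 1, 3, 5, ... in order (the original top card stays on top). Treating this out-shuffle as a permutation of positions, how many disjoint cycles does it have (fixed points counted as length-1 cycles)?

Trace each unvisited position around until it returns:
(0) (1 2 4 8 16 7 ... len 20) (5 10 20 15) (25)
4 cycles in total.

4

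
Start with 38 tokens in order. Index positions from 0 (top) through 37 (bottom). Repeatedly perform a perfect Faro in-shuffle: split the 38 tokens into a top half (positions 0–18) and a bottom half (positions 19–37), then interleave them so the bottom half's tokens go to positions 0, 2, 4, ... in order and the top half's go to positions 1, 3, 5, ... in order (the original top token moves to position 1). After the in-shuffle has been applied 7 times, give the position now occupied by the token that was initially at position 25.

12

Track the token's position through each in-shuffle:
25 → 12 → 25 → 12 → 25 → 12 → 25 → 12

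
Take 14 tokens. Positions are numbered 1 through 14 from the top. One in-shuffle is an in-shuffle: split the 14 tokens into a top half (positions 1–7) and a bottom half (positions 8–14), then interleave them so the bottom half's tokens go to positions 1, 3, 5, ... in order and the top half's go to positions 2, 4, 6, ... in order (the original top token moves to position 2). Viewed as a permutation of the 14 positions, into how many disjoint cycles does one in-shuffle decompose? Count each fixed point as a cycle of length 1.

4

Trace each unvisited position around until it returns:
(1 2 4 8) (3 6 12 9) (5 10) (7 14 13 11)
4 cycles in total.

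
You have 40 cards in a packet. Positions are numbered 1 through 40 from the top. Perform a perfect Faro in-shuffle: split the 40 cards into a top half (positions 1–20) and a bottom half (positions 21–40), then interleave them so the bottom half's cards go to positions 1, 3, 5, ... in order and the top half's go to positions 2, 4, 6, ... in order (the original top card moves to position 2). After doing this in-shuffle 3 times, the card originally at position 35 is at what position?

34

Track the card's position through each in-shuffle:
35 → 29 → 17 → 34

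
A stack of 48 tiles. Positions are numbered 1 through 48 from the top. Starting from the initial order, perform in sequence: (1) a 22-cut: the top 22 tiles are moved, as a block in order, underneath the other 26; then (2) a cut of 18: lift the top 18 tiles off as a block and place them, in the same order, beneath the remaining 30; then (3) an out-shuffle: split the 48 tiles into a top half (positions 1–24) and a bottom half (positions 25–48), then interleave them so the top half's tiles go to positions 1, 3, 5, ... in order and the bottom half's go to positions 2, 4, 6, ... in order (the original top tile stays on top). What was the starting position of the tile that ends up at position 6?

Undo the operations in reverse order, starting from position 6:
  undo op 3 (out-shuffle, from bottom half): 6 ← 27
  undo op 2 (cut 18): 27 ← 45
  undo op 1 (cut 22): 45 ← 19
So the tile at position 6 came from original position 19.

19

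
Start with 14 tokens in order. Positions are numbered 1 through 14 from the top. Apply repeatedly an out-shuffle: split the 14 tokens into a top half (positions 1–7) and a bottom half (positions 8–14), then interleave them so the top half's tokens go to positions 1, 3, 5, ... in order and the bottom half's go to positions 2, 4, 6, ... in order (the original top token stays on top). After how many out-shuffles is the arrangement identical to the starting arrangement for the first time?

12

The out-shuffle permutes the 14 positions with cycle lengths [1, 1, 12].
Every token is home exactly when every cycle has completed a whole number of laps, i.e. after lcm(1, 12) = 12 out-shuffles.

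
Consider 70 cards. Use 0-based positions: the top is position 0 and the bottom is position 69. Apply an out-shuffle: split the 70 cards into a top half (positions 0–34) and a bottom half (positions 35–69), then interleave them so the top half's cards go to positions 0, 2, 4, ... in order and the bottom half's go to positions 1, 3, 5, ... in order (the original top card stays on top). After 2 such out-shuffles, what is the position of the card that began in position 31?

55

Track the card's position through each out-shuffle:
31 → 62 → 55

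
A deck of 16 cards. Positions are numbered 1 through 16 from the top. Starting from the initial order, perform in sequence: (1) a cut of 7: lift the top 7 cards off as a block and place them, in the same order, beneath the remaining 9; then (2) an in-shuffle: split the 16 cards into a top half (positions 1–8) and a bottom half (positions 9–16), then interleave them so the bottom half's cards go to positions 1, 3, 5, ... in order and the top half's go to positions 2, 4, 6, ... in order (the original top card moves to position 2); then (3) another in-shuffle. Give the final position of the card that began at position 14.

Track the card from position 14 forward through each operation:
  after op 1 (cut 7): 14 → 7
  after op 2 (in-shuffle): 7 → 14
  after op 3 (in-shuffle): 14 → 11

11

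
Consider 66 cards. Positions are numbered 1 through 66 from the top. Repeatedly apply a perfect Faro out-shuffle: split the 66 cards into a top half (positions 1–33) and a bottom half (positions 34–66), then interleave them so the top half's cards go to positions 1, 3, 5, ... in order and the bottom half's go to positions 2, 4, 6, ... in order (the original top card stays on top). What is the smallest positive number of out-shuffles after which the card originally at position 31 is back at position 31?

12

Follow position 31 under repeated out-shuffles:
31 → 61 → 56 → 46 → 26 → 51 → 36 → 6 → 11 → 21 → 41 → 16 → 31
It first returns after 12 out-shuffles.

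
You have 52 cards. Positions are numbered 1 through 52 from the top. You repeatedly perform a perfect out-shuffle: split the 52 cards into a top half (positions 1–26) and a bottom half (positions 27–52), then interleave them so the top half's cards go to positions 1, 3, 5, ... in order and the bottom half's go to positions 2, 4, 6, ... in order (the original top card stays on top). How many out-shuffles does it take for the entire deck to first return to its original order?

8

The out-shuffle permutes the 52 positions with cycle lengths [1, 1, 2, 8, 8, 8, 8, 8, 8].
Every card is home exactly when every cycle has completed a whole number of laps, i.e. after lcm(1, 2, 8) = 8 out-shuffles.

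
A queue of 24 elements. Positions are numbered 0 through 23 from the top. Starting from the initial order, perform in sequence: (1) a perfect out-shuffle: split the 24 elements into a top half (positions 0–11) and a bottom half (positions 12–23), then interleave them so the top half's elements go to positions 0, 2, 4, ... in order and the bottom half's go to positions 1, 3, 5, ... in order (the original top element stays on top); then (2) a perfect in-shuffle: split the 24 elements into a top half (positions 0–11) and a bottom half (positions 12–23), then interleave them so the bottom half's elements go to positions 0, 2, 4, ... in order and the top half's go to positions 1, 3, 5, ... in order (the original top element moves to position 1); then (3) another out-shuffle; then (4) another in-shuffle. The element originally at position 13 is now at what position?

4

Track the element from position 13 forward through each operation:
  after op 1 (out-shuffle): 13 → 3
  after op 2 (in-shuffle): 3 → 7
  after op 3 (out-shuffle): 7 → 14
  after op 4 (in-shuffle): 14 → 4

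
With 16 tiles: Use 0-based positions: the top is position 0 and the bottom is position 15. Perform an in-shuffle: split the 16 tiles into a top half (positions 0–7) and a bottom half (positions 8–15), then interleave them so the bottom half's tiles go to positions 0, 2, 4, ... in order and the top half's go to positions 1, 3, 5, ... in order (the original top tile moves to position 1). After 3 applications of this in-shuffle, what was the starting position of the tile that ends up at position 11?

Work backwards from position 11, undoing one in-shuffle at a time:
11 ← 5 ← 2 ← 9
So the tile now at position 11 started at position 9.

9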